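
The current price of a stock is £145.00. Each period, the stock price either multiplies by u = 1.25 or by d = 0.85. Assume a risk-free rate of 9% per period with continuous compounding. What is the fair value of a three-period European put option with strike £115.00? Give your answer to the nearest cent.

£1.17

Risk-neutral probability p = (e^0.09 − 0.85)/(1.25 − 0.85) = 0.2442/0.4000 = 0.6104
Terminal stock prices: S_uuu = 283.2, S_uud = 192.6, S_udd = 131, S_ddd = 89.05
Terminal payoffs (K − S): max(-168.2, 0) = 0, max(-77.58, 0) = 0, max(-15.95, 0) = 0, max(25.95, 0) = 25.95
Node uu (S = 226.6): V_uu = e^(−0.09)·[0.6104·0.0000 + 0.3896·0.0000] = 0.0000
Node ud (S = 154.1): V_ud = e^(−0.09)·[0.6104·0.0000 + 0.3896·0.0000] = 0.0000
Node dd (S = 104.8): V_dd = e^(−0.09)·[0.6104·0.0000 + 0.3896·25.9519] = 9.2398
Node u (S = 181.2): V_u = e^(−0.09)·[0.6104·0.0000 + 0.3896·0.0000] = 0.0000
Node d (S = 123.2): V_d = e^(−0.09)·[0.6104·0.0000 + 0.3896·9.2398] = 3.2897
Node 0 (S = 145): V_0 = e^(−0.09)·[0.6104·0.0000 + 0.3896·3.2897] = 1.1712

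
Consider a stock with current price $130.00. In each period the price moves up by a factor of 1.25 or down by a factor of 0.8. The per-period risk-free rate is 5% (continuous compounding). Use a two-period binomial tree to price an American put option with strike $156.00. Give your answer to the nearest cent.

$27.65

Risk-neutral probability p = (e^0.05 − 0.8)/(1.25 − 0.8) = 0.2513/0.4500 = 0.5584
Terminal stock prices: S_uu = 203.1, S_ud = 130, S_dd = 83.2
Terminal payoffs (K − S): max(-47.12, 0) = 0, max(26, 0) = 26, max(72.8, 0) = 72.8
Node u (S = 162.5): continuation = e^(−0.05)·[0.5584·0.0000 + 0.4416·26.0000] = 10.9221; exercise value = 0.0000 ≤ continuation, so V_u = 10.9221
Node d (S = 104): continuation = e^(−0.05)·[0.5584·26.0000 + 0.4416·72.8000] = 44.3918; exercise value = 52.0000 > continuation, so V_d = 52.0000 (exercise)
Node 0 (S = 130): continuation = e^(−0.05)·[0.5584·10.9221 + 0.4416·52.0000] = 27.6455; exercise value = 26.0000 ≤ continuation, so V_0 = 27.6455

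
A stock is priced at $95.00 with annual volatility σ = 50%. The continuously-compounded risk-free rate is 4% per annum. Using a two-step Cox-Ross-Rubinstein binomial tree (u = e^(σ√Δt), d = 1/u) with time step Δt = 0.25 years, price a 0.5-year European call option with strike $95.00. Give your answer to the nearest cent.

CRR parameters: u = e^(σ√Δt) = e^(0.5·√0.25) = 1.2840, d = 1/u = 0.7788
Per-period rate: rΔt = 0.04·0.25 = 0.01, so R = e^0.01 = 1.0101
Risk-neutral probability p = (e^0.01 − 0.7788)/(1.2840 − 0.7788) = 0.2312/0.5052 = 0.4577
Terminal stock prices: S_uu = 156.6, S_ud = 95, S_dd = 57.62
Terminal payoffs (S − K): max(61.63, 0) = 61.63, max(0, 0) = 0, max(-37.38, 0) = 0
Node u (S = 122): V_u = e^(−0.01)·[0.4577·61.6285 + 0.5423·0.0000] = 27.9277
Node d (S = 73.99): V_d = e^(−0.01)·[0.4577·0.0000 + 0.5423·0.0000] = 0.0000
Node 0 (S = 95): V_0 = e^(−0.01)·[0.4577·27.9277 + 0.5423·0.0000] = 12.6558

$12.66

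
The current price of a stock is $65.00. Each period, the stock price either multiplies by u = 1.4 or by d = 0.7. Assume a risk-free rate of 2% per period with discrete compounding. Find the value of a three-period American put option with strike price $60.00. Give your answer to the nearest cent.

$11.89

Risk-neutral probability p = (1 + 0.02 − 0.7)/(1.4 − 0.7) = 0.3200/0.7000 = 0.4571
Terminal stock prices: S_uuu = 178.4, S_uud = 89.18, S_udd = 44.59, S_ddd = 22.29
Terminal payoffs (K − S): max(-118.4, 0) = 0, max(-29.18, 0) = 0, max(15.41, 0) = 15.41, max(37.71, 0) = 37.71
Node uu (S = 127.4): continuation = 1/1.02·[0.4571·0.0000 + 0.5429·0.0000] = 0.0000; exercise value = 0.0000 ≤ continuation, so V_uu = 0.0000
Node ud (S = 63.7): continuation = 1/1.02·[0.4571·0.0000 + 0.5429·15.4100] = 8.2014; exercise value = 0.0000 ≤ continuation, so V_ud = 8.2014
Node dd (S = 31.85): continuation = 1/1.02·[0.4571·15.4100 + 0.5429·37.7050] = 26.9735; exercise value = 28.1500 > continuation, so V_dd = 28.1500 (exercise)
Node u (S = 91): continuation = 1/1.02·[0.4571·0.0000 + 0.5429·8.2014] = 4.3649; exercise value = 0.0000 ≤ continuation, so V_u = 4.3649
Node d (S = 45.5): continuation = 1/1.02·[0.4571·8.2014 + 0.5429·28.1500] = 18.6575; exercise value = 14.5000 ≤ continuation, so V_d = 18.6575
Node 0 (S = 65): continuation = 1/1.02·[0.4571·4.3649 + 0.5429·18.6575] = 11.8860; exercise value = 0.0000 ≤ continuation, so V_0 = 11.8860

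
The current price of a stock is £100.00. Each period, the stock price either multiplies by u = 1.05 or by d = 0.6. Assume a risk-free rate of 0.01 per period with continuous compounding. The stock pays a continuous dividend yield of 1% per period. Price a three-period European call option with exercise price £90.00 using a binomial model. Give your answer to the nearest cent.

£17.56

Per-period risk-free factor R = e^0.01 = 1.0101; dividend-adjusted growth = e^(0.01−0.01) = 1.0000.
Risk-neutral probability p = (1.0000 − 0.6)/(1.05 − 0.6) = 0.4000/0.4500 = 0.8889
Terminal stock prices: S_uuu = 115.8, S_uud = 66.15, S_udd = 37.8, S_ddd = 21.6
Terminal payoffs (S − K): max(25.76, 0) = 25.76, max(-23.85, 0) = 0, max(-52.2, 0) = 0, max(-68.4, 0) = 0
Node uu (S = 110.2): V_uu = e^(−0.01)·[0.8889·25.7625 + 0.1111·0.0000] = 22.6721
Node ud (S = 63): V_ud = e^(−0.01)·[0.8889·0.0000 + 0.1111·0.0000] = 0.0000
Node dd (S = 36): V_dd = e^(−0.01)·[0.8889·0.0000 + 0.1111·0.0000] = 0.0000
Node u (S = 105): V_u = e^(−0.01)·[0.8889·22.6721 + 0.1111·0.0000] = 19.9525
Node d (S = 60): V_d = e^(−0.01)·[0.8889·0.0000 + 0.1111·0.0000] = 0.0000
Node 0 (S = 100): V_0 = e^(−0.01)·[0.8889·19.9525 + 0.1111·0.0000] = 17.5591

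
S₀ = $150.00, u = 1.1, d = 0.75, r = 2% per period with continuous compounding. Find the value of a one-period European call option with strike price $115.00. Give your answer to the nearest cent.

$37.84

Risk-neutral probability p = (e^0.02 − 0.75)/(1.1 − 0.75) = 0.2702/0.3500 = 0.7720
Terminal stock prices: S_u = 165, S_d = 112.5
Terminal payoffs (S − K): max(50, 0) = 50, max(-2.5, 0) = 0
Node 0 (S = 150): V_0 = e^(−0.02)·[0.7720·50.0000 + 0.2280·0.0000] = 37.8359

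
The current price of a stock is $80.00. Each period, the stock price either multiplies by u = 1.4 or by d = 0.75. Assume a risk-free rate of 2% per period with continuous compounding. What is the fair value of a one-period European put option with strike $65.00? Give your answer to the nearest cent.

$2.86

Risk-neutral probability p = (e^0.02 − 0.75)/(1.4 − 0.75) = 0.2702/0.6500 = 0.4157
Terminal stock prices: S_u = 112, S_d = 60
Terminal payoffs (K − S): max(-47, 0) = 0, max(5, 0) = 5
Node 0 (S = 80): V_0 = e^(−0.02)·[0.4157·0.0000 + 0.5843·5.0000] = 2.8637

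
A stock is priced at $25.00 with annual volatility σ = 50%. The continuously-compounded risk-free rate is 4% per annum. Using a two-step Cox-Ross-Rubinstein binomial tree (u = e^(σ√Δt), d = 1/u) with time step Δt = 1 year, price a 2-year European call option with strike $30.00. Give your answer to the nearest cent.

$6.08

CRR parameters: u = e^(σ√Δt) = e^(0.5·√1) = 1.6487, d = 1/u = 0.6065
Per-period rate: rΔt = 0.04·1 = 0.04, so R = e^0.04 = 1.0408
Risk-neutral probability p = (e^0.04 − 0.6065)/(1.6487 − 0.6065) = 0.4343/1.0422 = 0.4167
Terminal stock prices: S_uu = 67.96, S_ud = 25, S_dd = 9.197
Terminal payoffs (S − K): max(37.96, 0) = 37.96, max(-5, 0) = 0, max(-20.8, 0) = 0
Node u (S = 41.22): V_u = e^(−0.04)·[0.4167·37.9570 + 0.5833·0.0000] = 15.1965
Node d (S = 15.16): V_d = e^(−0.04)·[0.4167·0.0000 + 0.5833·0.0000] = 0.0000
Node 0 (S = 25): V_0 = e^(−0.04)·[0.4167·15.1965 + 0.5833·0.0000] = 6.0841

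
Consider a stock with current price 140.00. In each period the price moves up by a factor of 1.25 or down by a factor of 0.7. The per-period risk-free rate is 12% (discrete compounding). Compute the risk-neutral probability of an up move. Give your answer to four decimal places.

Risk-neutral probability p = (1 + 0.12 − 0.7)/(1.25 − 0.7) = 0.4200/0.5500 = 0.7636

p = 0.7636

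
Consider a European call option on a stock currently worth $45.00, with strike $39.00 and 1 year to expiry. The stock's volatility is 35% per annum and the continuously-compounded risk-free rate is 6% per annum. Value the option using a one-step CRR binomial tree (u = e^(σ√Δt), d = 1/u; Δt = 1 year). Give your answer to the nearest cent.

$11.70

CRR parameters: u = e^(σ√Δt) = e^(0.35·√1) = 1.4191, d = 1/u = 0.7047
Per-period rate: rΔt = 0.06·1 = 0.06, so R = e^0.06 = 1.0618
Risk-neutral probability p = (e^0.06 − 0.7047)/(1.4191 − 0.7047) = 0.3571/0.7144 = 0.4999
Terminal stock prices: S_u = 63.86, S_d = 31.71
Terminal payoffs (S − K): max(24.86, 0) = 24.86, max(-7.289, 0) = 0
Node 0 (S = 45): V_0 = e^(−0.06)·[0.4999·24.8580 + 0.5001·0.0000] = 11.7039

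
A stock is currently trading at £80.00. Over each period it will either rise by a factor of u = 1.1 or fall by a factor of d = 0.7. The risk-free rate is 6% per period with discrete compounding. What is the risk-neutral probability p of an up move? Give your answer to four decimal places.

p = 0.9000

Risk-neutral probability p = (1 + 0.06 − 0.7)/(1.1 − 0.7) = 0.3600/0.4000 = 0.9000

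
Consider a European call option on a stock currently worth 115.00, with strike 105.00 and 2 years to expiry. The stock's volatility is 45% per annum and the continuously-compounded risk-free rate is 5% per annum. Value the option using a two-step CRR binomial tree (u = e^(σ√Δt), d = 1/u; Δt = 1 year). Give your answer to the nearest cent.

CRR parameters: u = e^(σ√Δt) = e^(0.45·√1) = 1.5683, d = 1/u = 0.6376
Per-period rate: rΔt = 0.05·1 = 0.05, so R = e^0.05 = 1.0513
Risk-neutral probability p = (e^0.05 − 0.6376)/(1.5683 − 0.6376) = 0.4136/0.9307 = 0.4445
Terminal stock prices: S_uu = 282.9, S_ud = 115, S_dd = 46.76
Terminal payoffs (S − K): max(177.9, 0) = 177.9, max(10, 0) = 10, max(-58.24, 0) = 0
Node u (S = 180.4): V_u = e^(−0.05)·[0.4445·177.8544 + 0.5555·10.0000] = 80.4768
Node d (S = 73.33): V_d = e^(−0.05)·[0.4445·10.0000 + 0.5555·0.0000] = 4.2277
Node 0 (S = 115): V_0 = e^(−0.05)·[0.4445·80.4768 + 0.5555·4.2277] = 36.2577

36.26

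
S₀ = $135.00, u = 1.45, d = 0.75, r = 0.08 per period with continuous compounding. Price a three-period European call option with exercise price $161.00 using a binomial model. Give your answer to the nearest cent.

$35.81

Risk-neutral probability p = (e^0.08 − 0.75)/(1.45 − 0.75) = 0.3333/0.7000 = 0.4761
Terminal stock prices: S_uuu = 411.6, S_uud = 212.9, S_udd = 110.1, S_ddd = 56.95
Terminal payoffs (S − K): max(250.6, 0) = 250.6, max(51.88, 0) = 51.88, max(-50.89, 0) = 0, max(-104, 0) = 0
Node uu (S = 283.8): V_uu = e^(−0.08)·[0.4761·250.5644 + 0.5239·51.8781] = 135.2158
Node ud (S = 146.8): V_ud = e^(−0.08)·[0.4761·51.8781 + 0.5239·0.0000] = 22.8014
Node dd (S = 75.94): V_dd = e^(−0.08)·[0.4761·0.0000 + 0.5239·0.0000] = 0.0000
Node u (S = 195.8): V_u = e^(−0.08)·[0.4761·135.2158 + 0.5239·22.8014] = 70.4565
Node d (S = 101.2): V_d = e^(−0.08)·[0.4761·22.8014 + 0.5239·0.0000] = 10.0216
Node 0 (S = 135): V_0 = e^(−0.08)·[0.4761·70.4565 + 0.5239·10.0216] = 35.8134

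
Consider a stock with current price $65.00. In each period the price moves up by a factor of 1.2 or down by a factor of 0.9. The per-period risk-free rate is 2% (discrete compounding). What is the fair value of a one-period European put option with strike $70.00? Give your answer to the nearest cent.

Risk-neutral probability p = (1 + 0.02 − 0.9)/(1.2 − 0.9) = 0.1200/0.3000 = 0.4000
Terminal stock prices: S_u = 78, S_d = 58.5
Terminal payoffs (K − S): max(-8, 0) = 0, max(11.5, 0) = 11.5
Node 0 (S = 65): V_0 = 1/1.02·[0.4000·0.0000 + 0.6000·11.5000] = 6.7647

$6.76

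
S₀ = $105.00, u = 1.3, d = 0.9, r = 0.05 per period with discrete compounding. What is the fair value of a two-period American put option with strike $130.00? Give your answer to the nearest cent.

$25.00

Risk-neutral probability p = (1 + 0.05 − 0.9)/(1.3 − 0.9) = 0.1500/0.4000 = 0.3750
Terminal stock prices: S_uu = 177.5, S_ud = 122.9, S_dd = 85.05
Terminal payoffs (K − S): max(-47.45, 0) = 0, max(7.15, 0) = 7.15, max(44.95, 0) = 44.95
Node u (S = 136.5): continuation = 1/1.05·[0.3750·0.0000 + 0.6250·7.1500] = 4.2560; exercise value = 0.0000 ≤ continuation, so V_u = 4.2560
Node d (S = 94.5): continuation = 1/1.05·[0.3750·7.1500 + 0.6250·44.9500] = 29.3095; exercise value = 35.5000 > continuation, so V_d = 35.5000 (exercise)
Node 0 (S = 105): continuation = 1/1.05·[0.3750·4.2560 + 0.6250·35.5000] = 22.6509; exercise value = 25.0000 > continuation, so V_0 = 25.0000 (exercise)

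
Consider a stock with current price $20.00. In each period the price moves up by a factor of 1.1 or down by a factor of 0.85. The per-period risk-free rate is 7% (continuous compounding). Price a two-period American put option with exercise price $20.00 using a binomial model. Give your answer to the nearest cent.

$0.42

Risk-neutral probability p = (e^0.07 − 0.85)/(1.1 − 0.85) = 0.2225/0.2500 = 0.8900
Terminal stock prices: S_uu = 24.2, S_ud = 18.7, S_dd = 14.45
Terminal payoffs (K − S): max(-4.2, 0) = 0, max(1.3, 0) = 1.3, max(5.55, 0) = 5.55
Node u (S = 22): continuation = e^(−0.07)·[0.8900·0.0000 + 0.1100·1.3000] = 0.1333; exercise value = 0.0000 ≤ continuation, so V_u = 0.1333
Node d (S = 17): continuation = e^(−0.07)·[0.8900·1.3000 + 0.1100·5.5500] = 1.6479; exercise value = 3.0000 > continuation, so V_d = 3.0000 (exercise)
Node 0 (S = 20): continuation = e^(−0.07)·[0.8900·0.1333 + 0.1100·3.0000] = 0.4182; exercise value = 0.0000 ≤ continuation, so V_0 = 0.4182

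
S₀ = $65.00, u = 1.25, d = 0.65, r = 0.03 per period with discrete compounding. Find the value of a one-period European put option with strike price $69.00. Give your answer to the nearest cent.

$9.52

Risk-neutral probability p = (1 + 0.03 − 0.65)/(1.25 − 0.65) = 0.3800/0.6000 = 0.6333
Terminal stock prices: S_u = 81.25, S_d = 42.25
Terminal payoffs (K − S): max(-12.25, 0) = 0, max(26.75, 0) = 26.75
Node 0 (S = 65): V_0 = 1/1.03·[0.6333·0.0000 + 0.3667·26.7500] = 9.5227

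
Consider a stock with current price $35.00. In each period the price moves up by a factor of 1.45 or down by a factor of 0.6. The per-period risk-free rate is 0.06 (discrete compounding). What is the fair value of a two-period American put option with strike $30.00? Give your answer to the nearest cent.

Risk-neutral probability p = (1 + 0.06 − 0.6)/(1.45 − 0.6) = 0.4600/0.8500 = 0.5412
Terminal stock prices: S_uu = 73.59, S_ud = 30.45, S_dd = 12.6
Terminal payoffs (K − S): max(-43.59, 0) = 0, max(-0.45, 0) = 0, max(17.4, 0) = 17.4
Node u (S = 50.75): continuation = 1/1.06·[0.5412·0.0000 + 0.4588·0.0000] = 0.0000; exercise value = 0.0000 ≤ continuation, so V_u = 0.0000
Node d (S = 21): continuation = 1/1.06·[0.5412·0.0000 + 0.4588·17.4000] = 7.5316; exercise value = 9.0000 > continuation, so V_d = 9.0000 (exercise)
Node 0 (S = 35): continuation = 1/1.06·[0.5412·0.0000 + 0.4588·9.0000] = 3.8957; exercise value = 0.0000 ≤ continuation, so V_0 = 3.8957

$3.90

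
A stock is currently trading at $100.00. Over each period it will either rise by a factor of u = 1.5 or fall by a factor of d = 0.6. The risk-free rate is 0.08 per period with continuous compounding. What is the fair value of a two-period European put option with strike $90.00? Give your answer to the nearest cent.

Risk-neutral probability p = (e^0.08 − 0.6)/(1.5 − 0.6) = 0.4833/0.9000 = 0.5370
Terminal stock prices: S_uu = 225, S_ud = 90, S_dd = 36
Terminal payoffs (K − S): max(-135, 0) = 0, max(0, 0) = 0, max(54, 0) = 54
Node u (S = 150): V_u = e^(−0.08)·[0.5370·0.0000 + 0.4630·0.0000] = 0.0000
Node d (S = 60): V_d = e^(−0.08)·[0.5370·0.0000 + 0.4630·54.0000] = 23.0805
Node 0 (S = 100): V_0 = e^(−0.08)·[0.5370·0.0000 + 0.4630·23.0805] = 9.8650

$9.86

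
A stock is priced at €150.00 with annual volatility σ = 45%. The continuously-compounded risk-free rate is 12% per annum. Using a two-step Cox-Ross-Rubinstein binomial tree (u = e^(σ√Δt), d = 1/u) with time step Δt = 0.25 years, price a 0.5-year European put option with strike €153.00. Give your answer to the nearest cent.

€14.32

CRR parameters: u = e^(σ√Δt) = e^(0.45·√0.25) = 1.2523, d = 1/u = 0.7985
Per-period rate: rΔt = 0.12·0.25 = 0.03, so R = e^0.03 = 1.0305
Risk-neutral probability p = (e^0.03 − 0.7985)/(1.2523 − 0.7985) = 0.2319/0.4538 = 0.5111
Terminal stock prices: S_uu = 235.2, S_ud = 150, S_dd = 95.64
Terminal payoffs (K − S): max(-82.25, 0) = 0, max(3, 0) = 3, max(57.36, 0) = 57.36
Node u (S = 187.8): V_u = e^(−0.03)·[0.5111·0.0000 + 0.4889·3.0000] = 1.4234
Node d (S = 119.8): V_d = e^(−0.03)·[0.5111·3.0000 + 0.4889·57.3558] = 28.7007
Node 0 (S = 150): V_0 = e^(−0.03)·[0.5111·1.4234 + 0.4889·28.7007] = 14.3232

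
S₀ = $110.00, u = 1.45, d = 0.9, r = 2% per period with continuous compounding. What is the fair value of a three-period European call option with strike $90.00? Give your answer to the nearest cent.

Risk-neutral probability p = (e^0.02 − 0.9)/(1.45 − 0.9) = 0.1202/0.5500 = 0.2185
Terminal stock prices: S_uuu = 335.3, S_uud = 208.1, S_udd = 129.2, S_ddd = 80.19
Terminal payoffs (S − K): max(245.3, 0) = 245.3, max(118.1, 0) = 118.1, max(39.2, 0) = 39.2, max(-9.81, 0) = 0
Node uu (S = 231.3): V_uu = e^(−0.02)·[0.2185·245.3487 + 0.7815·118.1475] = 143.0571
Node ud (S = 143.6): V_ud = e^(−0.02)·[0.2185·118.1475 + 0.7815·39.1950] = 55.3321
Node dd (S = 89.1): V_dd = e^(−0.02)·[0.2185·39.1950 + 0.7815·0.0000] = 8.3964
Node u (S = 159.5): V_u = e^(−0.02)·[0.2185·143.0571 + 0.7815·55.3321] = 73.0290
Node d (S = 99): V_d = e^(−0.02)·[0.2185·55.3321 + 0.7815·8.3964] = 18.2847
Node 0 (S = 110): V_0 = e^(−0.02)·[0.2185·73.0290 + 0.7815·18.2847] = 29.6500

$29.65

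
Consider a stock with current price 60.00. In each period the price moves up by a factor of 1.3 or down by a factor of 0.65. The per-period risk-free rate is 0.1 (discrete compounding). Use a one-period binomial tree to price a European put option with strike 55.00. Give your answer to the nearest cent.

4.48

Risk-neutral probability p = (1 + 0.1 − 0.65)/(1.3 − 0.65) = 0.4500/0.6500 = 0.6923
Terminal stock prices: S_u = 78, S_d = 39
Terminal payoffs (K − S): max(-23, 0) = 0, max(16, 0) = 16
Node 0 (S = 60): V_0 = 1/1.1·[0.6923·0.0000 + 0.3077·16.0000] = 4.4755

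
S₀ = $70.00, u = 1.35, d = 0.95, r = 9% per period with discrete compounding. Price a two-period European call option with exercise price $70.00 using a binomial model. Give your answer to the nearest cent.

$13.51

Risk-neutral probability p = (1 + 0.09 − 0.95)/(1.35 − 0.95) = 0.1400/0.4000 = 0.3500
Terminal stock prices: S_uu = 127.6, S_ud = 89.77, S_dd = 63.17
Terminal payoffs (S − K): max(57.58, 0) = 57.58, max(19.77, 0) = 19.77, max(-6.825, 0) = 0
Node u (S = 94.5): V_u = 1/1.09·[0.3500·57.5750 + 0.6500·19.7750] = 30.2798
Node d (S = 66.5): V_d = 1/1.09·[0.3500·19.7750 + 0.6500·0.0000] = 6.3498
Node 0 (S = 70): V_0 = 1/1.09·[0.3500·30.2798 + 0.6500·6.3498] = 13.5094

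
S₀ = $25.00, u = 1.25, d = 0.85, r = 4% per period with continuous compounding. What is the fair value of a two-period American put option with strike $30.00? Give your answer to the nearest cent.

$5.19

Risk-neutral probability p = (e^0.04 − 0.85)/(1.25 − 0.85) = 0.1908/0.4000 = 0.4770
Terminal stock prices: S_uu = 39.06, S_ud = 26.56, S_dd = 18.06
Terminal payoffs (K − S): max(-9.062, 0) = 0, max(3.438, 0) = 3.438, max(11.94, 0) = 11.94
Node u (S = 31.25): continuation = e^(−0.04)·[0.4770·0.0000 + 0.5230·3.4375] = 1.7272; exercise value = 0.0000 ≤ continuation, so V_u = 1.7272
Node d (S = 21.25): continuation = e^(−0.04)·[0.4770·3.4375 + 0.5230·11.9375] = 7.5737; exercise value = 8.7500 > continuation, so V_d = 8.7500 (exercise)
Node 0 (S = 25): continuation = e^(−0.04)·[0.4770·1.7272 + 0.5230·8.7500] = 5.1882; exercise value = 5.0000 ≤ continuation, so V_0 = 5.1882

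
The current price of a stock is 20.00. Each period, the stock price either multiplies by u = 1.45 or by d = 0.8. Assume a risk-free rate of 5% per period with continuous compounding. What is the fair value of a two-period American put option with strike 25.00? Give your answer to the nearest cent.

5.64

Risk-neutral probability p = (e^0.05 − 0.8)/(1.45 − 0.8) = 0.2513/0.6500 = 0.3866
Terminal stock prices: S_uu = 42.05, S_ud = 23.2, S_dd = 12.8
Terminal payoffs (K − S): max(-17.05, 0) = 0, max(1.8, 0) = 1.8, max(12.2, 0) = 12.2
Node u (S = 29): continuation = e^(−0.05)·[0.3866·0.0000 + 0.6134·1.8000] = 1.0503; exercise value = 0.0000 ≤ continuation, so V_u = 1.0503
Node d (S = 16): continuation = e^(−0.05)·[0.3866·1.8000 + 0.6134·12.2000] = 7.7807; exercise value = 9.0000 > continuation, so V_d = 9.0000 (exercise)
Node 0 (S = 20): continuation = e^(−0.05)·[0.3866·1.0503 + 0.6134·9.0000] = 5.6378; exercise value = 5.0000 ≤ continuation, so V_0 = 5.6378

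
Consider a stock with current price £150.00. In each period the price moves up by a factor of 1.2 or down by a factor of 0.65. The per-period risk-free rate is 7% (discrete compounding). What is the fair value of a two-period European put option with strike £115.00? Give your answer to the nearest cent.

Risk-neutral probability p = (1 + 0.07 − 0.65)/(1.2 − 0.65) = 0.4200/0.5500 = 0.7636
Terminal stock prices: S_uu = 216, S_ud = 117, S_dd = 63.38
Terminal payoffs (K − S): max(-101, 0) = 0, max(-2, 0) = 0, max(51.62, 0) = 51.62
Node u (S = 180): V_u = 1/1.07·[0.7636·0.0000 + 0.2364·0.0000] = 0.0000
Node d (S = 97.5): V_d = 1/1.07·[0.7636·0.0000 + 0.2364·51.6250] = 11.4040
Node 0 (S = 150): V_0 = 1/1.07·[0.7636·0.0000 + 0.2364·11.4040] = 2.5191

£2.52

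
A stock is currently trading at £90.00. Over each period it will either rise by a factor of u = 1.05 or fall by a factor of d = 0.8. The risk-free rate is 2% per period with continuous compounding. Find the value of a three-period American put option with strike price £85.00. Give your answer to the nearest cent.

£2.96

Risk-neutral probability p = (e^0.02 − 0.8)/(1.05 − 0.8) = 0.2202/0.2500 = 0.8808
Terminal stock prices: S_uuu = 104.2, S_uud = 79.38, S_udd = 60.48, S_ddd = 46.08
Terminal payoffs (K − S): max(-19.19, 0) = 0, max(5.62, 0) = 5.62, max(24.52, 0) = 24.52, max(38.92, 0) = 38.92
Node uu (S = 99.23): continuation = e^(−0.02)·[0.8808·0.0000 + 0.1192·5.6200] = 0.6566; exercise value = 0.0000 ≤ continuation, so V_uu = 0.6566
Node ud (S = 75.6): continuation = e^(−0.02)·[0.8808·5.6200 + 0.1192·24.5200] = 7.7169; exercise value = 9.4000 > continuation, so V_ud = 9.4000 (exercise)
Node dd (S = 57.6): continuation = e^(−0.02)·[0.8808·24.5200 + 0.1192·38.9200] = 25.7169; exercise value = 27.4000 > continuation, so V_dd = 27.4000 (exercise)
Node u (S = 94.5): continuation = e^(−0.02)·[0.8808·0.6566 + 0.1192·9.4000] = 1.6651; exercise value = 0.0000 ≤ continuation, so V_u = 1.6651
Node d (S = 72): continuation = e^(−0.02)·[0.8808·9.4000 + 0.1192·27.4000] = 11.3169; exercise value = 13.0000 > continuation, so V_d = 13.0000 (exercise)
Node 0 (S = 90): continuation = e^(−0.02)·[0.8808·1.6651 + 0.1192·13.0000] = 2.9565; exercise value = 0.0000 ≤ continuation, so V_0 = 2.9565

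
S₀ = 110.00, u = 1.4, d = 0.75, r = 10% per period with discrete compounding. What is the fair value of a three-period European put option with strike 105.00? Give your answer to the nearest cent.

Risk-neutral probability p = (1 + 0.1 − 0.75)/(1.4 − 0.75) = 0.3500/0.6500 = 0.5385
Terminal stock prices: S_uuu = 301.8, S_uud = 161.7, S_udd = 86.62, S_ddd = 46.41
Terminal payoffs (K − S): max(-196.8, 0) = 0, max(-56.7, 0) = 0, max(18.38, 0) = 18.38, max(58.59, 0) = 58.59
Node uu (S = 215.6): V_uu = 1/1.1·[0.5385·0.0000 + 0.4615·0.0000] = 0.0000
Node ud (S = 115.5): V_ud = 1/1.1·[0.5385·0.0000 + 0.4615·18.3750] = 7.7098
Node dd (S = 61.88): V_dd = 1/1.1·[0.5385·18.3750 + 0.4615·58.5938] = 33.5795
Node u (S = 154): V_u = 1/1.1·[0.5385·0.0000 + 0.4615·7.7098] = 3.2349
Node d (S = 82.5): V_d = 1/1.1·[0.5385·7.7098 + 0.4615·33.5795] = 17.8633
Node 0 (S = 110): V_0 = 1/1.1·[0.5385·3.2349 + 0.4615·17.8633] = 9.0786

9.08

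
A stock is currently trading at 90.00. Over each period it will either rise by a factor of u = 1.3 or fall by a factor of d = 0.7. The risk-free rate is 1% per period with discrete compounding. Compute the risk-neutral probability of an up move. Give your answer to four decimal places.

Risk-neutral probability p = (1 + 0.01 − 0.7)/(1.3 − 0.7) = 0.3100/0.6000 = 0.5167

p = 0.5167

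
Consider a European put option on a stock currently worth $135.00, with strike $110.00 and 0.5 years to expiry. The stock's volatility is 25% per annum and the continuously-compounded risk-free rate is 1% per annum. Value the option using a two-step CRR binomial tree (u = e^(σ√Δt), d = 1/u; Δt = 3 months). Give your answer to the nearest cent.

$1.31

CRR parameters: u = e^(σ√Δt) = e^(0.25·√0.25) = 1.1331, d = 1/u = 0.8825
Per-period rate: rΔt = 0.01·0.25 = 0.0025, so R = e^0.0025 = 1.0025
Risk-neutral probability p = (e^0.0025 − 0.8825)/(1.1331 − 0.8825) = 0.1200/0.2507 = 0.4788
Terminal stock prices: S_uu = 173.3, S_ud = 135, S_dd = 105.1
Terminal payoffs (K − S): max(-63.34, 0) = 0, max(-25, 0) = 0, max(4.862, 0) = 4.862
Node u (S = 153): V_u = e^(−0.0025)·[0.4788·0.0000 + 0.5212·0.0000] = 0.0000
Node d (S = 119.1): V_d = e^(−0.0025)·[0.4788·0.0000 + 0.5212·4.8619] = 2.5278
Node 0 (S = 135): V_0 = e^(−0.0025)·[0.4788·0.0000 + 0.5212·2.5278] = 1.3143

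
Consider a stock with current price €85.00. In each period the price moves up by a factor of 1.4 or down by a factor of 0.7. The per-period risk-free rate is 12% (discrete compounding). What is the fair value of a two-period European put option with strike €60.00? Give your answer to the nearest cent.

€2.34

Risk-neutral probability p = (1 + 0.12 − 0.7)/(1.4 − 0.7) = 0.4200/0.7000 = 0.6000
Terminal stock prices: S_uu = 166.6, S_ud = 83.3, S_dd = 41.65
Terminal payoffs (K − S): max(-106.6, 0) = 0, max(-23.3, 0) = 0, max(18.35, 0) = 18.35
Node u (S = 119): V_u = 1/1.12·[0.6000·0.0000 + 0.4000·0.0000] = 0.0000
Node d (S = 59.5): V_d = 1/1.12·[0.6000·0.0000 + 0.4000·18.3500] = 6.5536
Node 0 (S = 85): V_0 = 1/1.12·[0.6000·0.0000 + 0.4000·6.5536] = 2.3406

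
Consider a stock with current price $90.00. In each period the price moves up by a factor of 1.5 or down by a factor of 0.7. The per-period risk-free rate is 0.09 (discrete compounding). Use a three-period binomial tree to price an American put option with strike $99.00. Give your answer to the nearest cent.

Risk-neutral probability p = (1 + 0.09 − 0.7)/(1.5 − 0.7) = 0.3900/0.8000 = 0.4875
Terminal stock prices: S_uuu = 303.8, S_uud = 141.8, S_udd = 66.15, S_ddd = 30.87
Terminal payoffs (K − S): max(-204.8, 0) = 0, max(-42.75, 0) = 0, max(32.85, 0) = 32.85, max(68.13, 0) = 68.13
Node uu (S = 202.5): continuation = 1/1.09·[0.4875·0.0000 + 0.5125·0.0000] = 0.0000; exercise value = 0.0000 ≤ continuation, so V_uu = 0.0000
Node ud (S = 94.5): continuation = 1/1.09·[0.4875·0.0000 + 0.5125·32.8500] = 15.4455; exercise value = 4.5000 ≤ continuation, so V_ud = 15.4455
Node dd (S = 44.1): continuation = 1/1.09·[0.4875·32.8500 + 0.5125·68.1300] = 46.7257; exercise value = 54.9000 > continuation, so V_dd = 54.9000 (exercise)
Node u (S = 135): continuation = 1/1.09·[0.4875·0.0000 + 0.5125·15.4455] = 7.2622; exercise value = 0.0000 ≤ continuation, so V_u = 7.2622
Node d (S = 63): continuation = 1/1.09·[0.4875·15.4455 + 0.5125·54.9000] = 32.7211; exercise value = 36.0000 > continuation, so V_d = 36.0000 (exercise)
Node 0 (S = 90): continuation = 1/1.09·[0.4875·7.2622 + 0.5125·36.0000] = 20.1746; exercise value = 9.0000 ≤ continuation, so V_0 = 20.1746

$20.17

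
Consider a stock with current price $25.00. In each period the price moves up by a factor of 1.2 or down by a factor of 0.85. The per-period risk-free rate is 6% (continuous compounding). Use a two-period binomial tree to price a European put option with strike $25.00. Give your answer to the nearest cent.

$0.96

Risk-neutral probability p = (e^0.06 − 0.85)/(1.2 − 0.85) = 0.2118/0.3500 = 0.6052
Terminal stock prices: S_uu = 36, S_ud = 25.5, S_dd = 18.06
Terminal payoffs (K − S): max(-11, 0) = 0, max(-0.5, 0) = 0, max(6.938, 0) = 6.938
Node u (S = 30): V_u = e^(−0.06)·[0.6052·0.0000 + 0.3948·0.0000] = 0.0000
Node d (S = 21.25): V_d = e^(−0.06)·[0.6052·0.0000 + 0.3948·6.9375] = 2.5791
Node 0 (S = 25): V_0 = e^(−0.06)·[0.6052·0.0000 + 0.3948·2.5791] = 0.9588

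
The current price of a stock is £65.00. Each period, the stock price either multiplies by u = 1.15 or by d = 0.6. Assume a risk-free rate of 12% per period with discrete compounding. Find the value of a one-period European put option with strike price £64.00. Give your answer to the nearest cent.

£1.22

Risk-neutral probability p = (1 + 0.12 − 0.6)/(1.15 − 0.6) = 0.5200/0.5500 = 0.9455
Terminal stock prices: S_u = 74.75, S_d = 39
Terminal payoffs (K − S): max(-10.75, 0) = 0, max(25, 0) = 25
Node 0 (S = 65): V_0 = 1/1.12·[0.9455·0.0000 + 0.0545·25.0000] = 1.2175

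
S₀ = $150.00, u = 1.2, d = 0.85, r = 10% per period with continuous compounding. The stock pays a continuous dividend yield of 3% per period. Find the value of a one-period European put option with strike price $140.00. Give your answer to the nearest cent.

$4.12

Per-period risk-free factor R = e^0.1 = 1.1052; dividend-adjusted growth = e^(0.1−0.03) = 1.0725.
Risk-neutral probability p = (1.0725 − 0.85)/(1.2 − 0.85) = 0.2225/0.3500 = 0.6357
Terminal stock prices: S_u = 180, S_d = 127.5
Terminal payoffs (K − S): max(-40, 0) = 0, max(12.5, 0) = 12.5
Node 0 (S = 150): V_0 = e^(−0.1)·[0.6357·0.0000 + 0.3643·12.5000] = 4.1200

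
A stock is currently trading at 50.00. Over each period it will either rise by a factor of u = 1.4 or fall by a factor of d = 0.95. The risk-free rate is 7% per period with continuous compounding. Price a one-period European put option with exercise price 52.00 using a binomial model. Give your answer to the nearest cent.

3.05

Risk-neutral probability p = (e^0.07 − 0.95)/(1.4 − 0.95) = 0.1225/0.4500 = 0.2722
Terminal stock prices: S_u = 70, S_d = 47.5
Terminal payoffs (K − S): max(-18, 0) = 0, max(4.5, 0) = 4.5
Node 0 (S = 50): V_0 = e^(−0.07)·[0.2722·0.0000 + 0.7278·4.5000] = 3.0535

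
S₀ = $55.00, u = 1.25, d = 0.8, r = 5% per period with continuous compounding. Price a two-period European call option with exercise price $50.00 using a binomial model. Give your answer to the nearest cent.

Risk-neutral probability p = (e^0.05 − 0.8)/(1.25 − 0.8) = 0.2513/0.4500 = 0.5584
Terminal stock prices: S_uu = 85.94, S_ud = 55, S_dd = 35.2
Terminal payoffs (S − K): max(35.94, 0) = 35.94, max(5, 0) = 5, max(-14.8, 0) = 0
Node u (S = 68.75): V_u = e^(−0.05)·[0.5584·35.9375 + 0.4416·5.0000] = 21.1885
Node d (S = 44): V_d = e^(−0.05)·[0.5584·5.0000 + 0.4416·0.0000] = 2.6557
Node 0 (S = 55): V_0 = e^(−0.05)·[0.5584·21.1885 + 0.4416·2.6557] = 12.3699

$12.37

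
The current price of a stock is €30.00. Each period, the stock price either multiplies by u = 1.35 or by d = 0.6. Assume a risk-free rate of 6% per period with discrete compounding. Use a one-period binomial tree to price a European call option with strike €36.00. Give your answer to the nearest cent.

€2.60

Risk-neutral probability p = (1 + 0.06 − 0.6)/(1.35 − 0.6) = 0.4600/0.7500 = 0.6133
Terminal stock prices: S_u = 40.5, S_d = 18
Terminal payoffs (S − K): max(4.5, 0) = 4.5, max(-18, 0) = 0
Node 0 (S = 30): V_0 = 1/1.06·[0.6133·4.5000 + 0.3867·0.0000] = 2.6038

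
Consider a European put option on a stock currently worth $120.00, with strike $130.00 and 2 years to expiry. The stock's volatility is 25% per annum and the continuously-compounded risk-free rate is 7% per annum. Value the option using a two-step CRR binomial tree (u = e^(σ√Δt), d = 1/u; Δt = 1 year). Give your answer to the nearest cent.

CRR parameters: u = e^(σ√Δt) = e^(0.25·√1) = 1.2840, d = 1/u = 0.7788
Per-period rate: rΔt = 0.07·1 = 0.07, so R = e^0.07 = 1.0725
Risk-neutral probability p = (e^0.07 − 0.7788)/(1.2840 − 0.7788) = 0.2937/0.5052 = 0.5813
Terminal stock prices: S_uu = 197.8, S_ud = 120, S_dd = 72.78
Terminal payoffs (K − S): max(-67.85, 0) = 0, max(10, 0) = 10, max(57.22, 0) = 57.22
Node u (S = 154.1): V_u = e^(−0.07)·[0.5813·0.0000 + 0.4187·10.0000] = 3.9036
Node d (S = 93.46): V_d = e^(−0.07)·[0.5813·10.0000 + 0.4187·57.2163] = 27.7551
Node 0 (S = 120): V_0 = e^(−0.07)·[0.5813·3.9036 + 0.4187·27.7551] = 12.9502

$12.95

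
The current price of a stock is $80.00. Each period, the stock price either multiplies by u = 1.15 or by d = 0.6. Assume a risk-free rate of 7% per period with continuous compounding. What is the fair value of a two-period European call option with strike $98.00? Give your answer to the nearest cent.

Risk-neutral probability p = (e^0.07 − 0.6)/(1.15 − 0.6) = 0.4725/0.5500 = 0.8591
Terminal stock prices: S_uu = 105.8, S_ud = 55.2, S_dd = 28.8
Terminal payoffs (S − K): max(7.8, 0) = 7.8, max(-42.8, 0) = 0, max(-69.2, 0) = 0
Node u (S = 92): V_u = e^(−0.07)·[0.8591·7.8000 + 0.1409·0.0000] = 6.2480
Node d (S = 48): V_d = e^(−0.07)·[0.8591·0.0000 + 0.1409·0.0000] = 0.0000
Node 0 (S = 80): V_0 = e^(−0.07)·[0.8591·6.2480 + 0.1409·0.0000] = 5.0048

$5.00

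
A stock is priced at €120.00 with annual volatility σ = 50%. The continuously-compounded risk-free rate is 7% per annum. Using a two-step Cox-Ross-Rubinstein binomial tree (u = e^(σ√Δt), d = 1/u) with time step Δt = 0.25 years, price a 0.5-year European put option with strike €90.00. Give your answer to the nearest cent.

€4.62

CRR parameters: u = e^(σ√Δt) = e^(0.5·√0.25) = 1.2840, d = 1/u = 0.7788
Per-period rate: rΔt = 0.07·0.25 = 0.0175, so R = e^0.0175 = 1.0177
Risk-neutral probability p = (e^0.0175 − 0.7788)/(1.2840 − 0.7788) = 0.2389/0.5052 = 0.4728
Terminal stock prices: S_uu = 197.8, S_ud = 120, S_dd = 72.78
Terminal payoffs (K − S): max(-107.8, 0) = 0, max(-30, 0) = 0, max(17.22, 0) = 17.22
Node u (S = 154.1): V_u = e^(−0.0175)·[0.4728·0.0000 + 0.5272·0.0000] = 0.0000
Node d (S = 93.46): V_d = e^(−0.0175)·[0.4728·0.0000 + 0.5272·17.2163] = 8.9196
Node 0 (S = 120): V_0 = e^(−0.0175)·[0.4728·0.0000 + 0.5272·8.9196] = 4.6211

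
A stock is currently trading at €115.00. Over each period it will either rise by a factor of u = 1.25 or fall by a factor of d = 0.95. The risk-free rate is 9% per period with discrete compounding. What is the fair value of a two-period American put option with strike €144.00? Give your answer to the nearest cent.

€29.00

Risk-neutral probability p = (1 + 0.09 − 0.95)/(1.25 − 0.95) = 0.1400/0.3000 = 0.4667
Terminal stock prices: S_uu = 179.7, S_ud = 136.6, S_dd = 103.8
Terminal payoffs (K − S): max(-35.69, 0) = 0, max(7.438, 0) = 7.438, max(40.21, 0) = 40.21
Node u (S = 143.8): continuation = 1/1.09·[0.4667·0.0000 + 0.5333·7.4375] = 3.6391; exercise value = 0.2500 ≤ continuation, so V_u = 3.6391
Node d (S = 109.2): continuation = 1/1.09·[0.4667·7.4375 + 0.5333·40.2125] = 22.8601; exercise value = 34.7500 > continuation, so V_d = 34.7500 (exercise)
Node 0 (S = 115): continuation = 1/1.09·[0.4667·3.6391 + 0.5333·34.7500] = 18.5611; exercise value = 29.0000 > continuation, so V_0 = 29.0000 (exercise)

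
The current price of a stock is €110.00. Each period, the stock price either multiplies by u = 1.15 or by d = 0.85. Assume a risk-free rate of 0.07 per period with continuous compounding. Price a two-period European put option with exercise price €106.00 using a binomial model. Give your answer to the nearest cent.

€1.54

Risk-neutral probability p = (e^0.07 − 0.85)/(1.15 − 0.85) = 0.2225/0.3000 = 0.7417
Terminal stock prices: S_uu = 145.5, S_ud = 107.5, S_dd = 79.47
Terminal payoffs (K − S): max(-39.47, 0) = 0, max(-1.525, 0) = 0, max(26.53, 0) = 26.53
Node u (S = 126.5): V_u = e^(−0.07)·[0.7417·0.0000 + 0.2583·0.0000] = 0.0000
Node d (S = 93.5): V_d = e^(−0.07)·[0.7417·0.0000 + 0.2583·26.5250] = 6.3884
Node 0 (S = 110): V_0 = e^(−0.07)·[0.7417·0.0000 + 0.2583·6.3884] = 1.5386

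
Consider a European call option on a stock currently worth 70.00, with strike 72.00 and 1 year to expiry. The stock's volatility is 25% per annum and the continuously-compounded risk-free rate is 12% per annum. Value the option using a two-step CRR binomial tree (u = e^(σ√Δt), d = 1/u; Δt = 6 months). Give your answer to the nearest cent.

CRR parameters: u = e^(σ√Δt) = e^(0.25·√0.5) = 1.1934, d = 1/u = 0.8380
Per-period rate: rΔt = 0.12·0.5 = 0.06, so R = e^0.06 = 1.0618
Risk-neutral probability p = (e^0.06 − 0.8380)/(1.1934 − 0.8380) = 0.2239/0.3554 = 0.6299
Terminal stock prices: S_uu = 99.69, S_ud = 70, S_dd = 49.15
Terminal payoffs (S − K): max(27.69, 0) = 27.69, max(-2, 0) = 0, max(-22.85, 0) = 0
Node u (S = 83.54): V_u = e^(−0.06)·[0.6299·27.6883 + 0.3701·0.0000] = 16.4255
Node d (S = 58.66): V_d = e^(−0.06)·[0.6299·0.0000 + 0.3701·0.0000] = 0.0000
Node 0 (S = 70): V_0 = e^(−0.06)·[0.6299·16.4255 + 0.3701·0.0000] = 9.7441

9.74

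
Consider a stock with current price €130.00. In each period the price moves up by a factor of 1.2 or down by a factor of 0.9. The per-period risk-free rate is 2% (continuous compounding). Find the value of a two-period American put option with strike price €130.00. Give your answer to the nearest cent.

€8.52

Risk-neutral probability p = (e^0.02 − 0.9)/(1.2 − 0.9) = 0.1202/0.3000 = 0.4007
Terminal stock prices: S_uu = 187.2, S_ud = 140.4, S_dd = 105.3
Terminal payoffs (K − S): max(-57.2, 0) = 0, max(-10.4, 0) = 0, max(24.7, 0) = 24.7
Node u (S = 156): continuation = e^(−0.02)·[0.4007·0.0000 + 0.5993·0.0000] = 0.0000; exercise value = 0.0000 ≤ continuation, so V_u = 0.0000
Node d (S = 117): continuation = e^(−0.02)·[0.4007·0.0000 + 0.5993·24.7000] = 14.5103; exercise value = 13.0000 ≤ continuation, so V_d = 14.5103
Node 0 (S = 130): continuation = e^(−0.02)·[0.4007·0.0000 + 0.5993·14.5103] = 8.5242; exercise value = 0.0000 ≤ continuation, so V_0 = 8.5242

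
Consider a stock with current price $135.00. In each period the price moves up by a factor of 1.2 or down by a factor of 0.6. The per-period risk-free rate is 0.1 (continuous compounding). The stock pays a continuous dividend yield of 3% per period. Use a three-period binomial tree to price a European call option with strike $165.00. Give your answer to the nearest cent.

Per-period risk-free factor R = e^0.1 = 1.1052; dividend-adjusted growth = e^(0.1−0.03) = 1.0725.
Risk-neutral probability p = (1.0725 − 0.6)/(1.2 − 0.6) = 0.4725/0.6000 = 0.7875
Terminal stock prices: S_uuu = 233.3, S_uud = 116.6, S_udd = 58.32, S_ddd = 29.16
Terminal payoffs (S − K): max(68.28, 0) = 68.28, max(-48.36, 0) = 0, max(-106.7, 0) = 0, max(-135.8, 0) = 0
Node uu (S = 194.4): V_uu = e^(−0.1)·[0.7875·68.2800 + 0.2125·0.0000] = 48.6544
Node ud (S = 97.2): V_ud = e^(−0.1)·[0.7875·0.0000 + 0.2125·0.0000] = 0.0000
Node dd (S = 48.6): V_dd = e^(−0.1)·[0.7875·0.0000 + 0.2125·0.0000] = 0.0000
Node u (S = 162): V_u = e^(−0.1)·[0.7875·48.6544 + 0.2125·0.0000] = 34.6698
Node d (S = 81): V_d = e^(−0.1)·[0.7875·0.0000 + 0.2125·0.0000] = 0.0000
Node 0 (S = 135): V_0 = e^(−0.1)·[0.7875·34.6698 + 0.2125·0.0000] = 24.7047

$24.70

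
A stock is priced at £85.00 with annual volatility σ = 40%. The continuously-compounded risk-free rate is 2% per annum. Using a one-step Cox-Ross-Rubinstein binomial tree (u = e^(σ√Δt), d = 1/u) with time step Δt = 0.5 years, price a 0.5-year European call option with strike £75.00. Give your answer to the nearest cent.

CRR parameters: u = e^(σ√Δt) = e^(0.4·√0.5) = 1.3269, d = 1/u = 0.7536
Per-period rate: rΔt = 0.02·0.5 = 0.01, so R = e^0.01 = 1.0101
Risk-neutral probability p = (e^0.01 − 0.7536)/(1.3269 − 0.7536) = 0.2564/0.5733 = 0.4473
Terminal stock prices: S_u = 112.8, S_d = 64.06
Terminal payoffs (S − K): max(37.79, 0) = 37.79, max(-10.94, 0) = 0
Node 0 (S = 85): V_0 = e^(−0.01)·[0.4473·37.7862 + 0.5527·0.0000] = 16.7332

£16.73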